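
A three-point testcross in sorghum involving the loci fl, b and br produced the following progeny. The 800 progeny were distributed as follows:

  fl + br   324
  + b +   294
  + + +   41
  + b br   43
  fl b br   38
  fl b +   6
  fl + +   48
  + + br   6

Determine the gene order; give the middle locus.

fl

The two most frequent reciprocal classes, fl + br and + b +, are the parental types, so the F1 was fl + br / + b +.
The two rarest classes, + + br and fl b +, are the double crossovers. Comparing them with the parentals, only the fl allele has switched, so fl is the middle locus and the order is b – fl – br.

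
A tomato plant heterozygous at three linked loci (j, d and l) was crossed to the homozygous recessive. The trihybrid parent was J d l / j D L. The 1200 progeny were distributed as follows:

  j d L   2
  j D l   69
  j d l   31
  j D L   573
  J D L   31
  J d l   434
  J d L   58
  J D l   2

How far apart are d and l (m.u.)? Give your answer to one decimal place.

The two rarest classes, J D l and j d L, are the double crossovers. Comparing them with the parentals, only the d allele has switched, so d is the middle locus and the order is j – d – l.
Crossovers in the d–l interval produce the single-crossover classes J d L and j D l (58 + 69 = 127) plus the double crossovers (4).
RF(d–l) = (127 + 4) / 1200 = 131/1200 = 0.1092 → 10.9 m.u.

10.9 m.u.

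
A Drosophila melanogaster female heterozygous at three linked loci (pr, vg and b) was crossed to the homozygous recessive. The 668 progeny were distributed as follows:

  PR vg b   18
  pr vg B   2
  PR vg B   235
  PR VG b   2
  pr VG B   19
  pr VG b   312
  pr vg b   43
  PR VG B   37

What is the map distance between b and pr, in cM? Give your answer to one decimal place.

The two most frequent reciprocal classes, pr VG b and PR vg B, are the parental types, so the F1 was pr VG b / PR vg B.
The two rarest classes, PR VG b and pr vg B, are the double crossovers. Comparing them with the parentals, only the pr allele has switched, so pr is the middle locus and the order is vg – pr – b.
Crossovers in the pr–b interval produce the single-crossover classes pr VG B and PR vg b (19 + 18 = 37) plus the double crossovers (4).
RF(pr–b) = (37 + 4) / 668 = 41/668 = 0.0614 → 6.1 cM.

6.1 cM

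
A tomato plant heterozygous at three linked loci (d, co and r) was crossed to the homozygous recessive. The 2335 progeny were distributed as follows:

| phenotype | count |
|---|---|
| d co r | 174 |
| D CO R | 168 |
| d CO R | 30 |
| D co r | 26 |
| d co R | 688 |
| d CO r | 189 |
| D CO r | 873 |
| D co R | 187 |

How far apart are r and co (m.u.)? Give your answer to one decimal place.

17.0 m.u.

The two most frequent reciprocal classes, D CO r and d co R, are the parental types, so the F1 was D CO r / d co R.
The two rarest classes, D co r and d CO R, are the double crossovers. Comparing them with the parentals, only the co allele has switched, so co is the middle locus and the order is r – co – d.
Crossovers in the r–co interval produce the single-crossover classes D CO R and d co r (168 + 174 = 342) plus the double crossovers (56).
RF(r–co) = (342 + 56) / 2335 = 398/2335 = 0.1704 → 17.0 m.u.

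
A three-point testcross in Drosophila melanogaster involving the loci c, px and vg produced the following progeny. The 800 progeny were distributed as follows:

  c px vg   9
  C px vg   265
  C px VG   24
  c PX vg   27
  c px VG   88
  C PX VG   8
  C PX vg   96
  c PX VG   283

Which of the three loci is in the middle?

c

The two most frequent reciprocal classes, c PX VG and C px vg, are the parental types, so the F1 was c PX VG / C px vg.
The two rarest classes, C PX VG and c px vg, are the double crossovers. Comparing them with the parentals, only the c allele has switched, so c is the middle locus and the order is px – c – vg.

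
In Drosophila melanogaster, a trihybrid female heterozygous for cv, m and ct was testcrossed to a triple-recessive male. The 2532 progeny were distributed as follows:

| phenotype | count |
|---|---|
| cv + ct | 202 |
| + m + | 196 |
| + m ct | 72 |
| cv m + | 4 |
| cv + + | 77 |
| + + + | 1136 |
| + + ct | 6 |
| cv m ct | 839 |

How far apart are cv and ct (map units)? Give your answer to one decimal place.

6.3 map units

The two most frequent reciprocal classes, + + + and cv m ct, are the parental types, so the F1 was + + + / cv m ct.
The two rarest classes, + + ct and cv m +, are the double crossovers. Comparing them with the parentals, only the ct allele has switched, so ct is the middle locus and the order is m – ct – cv.
Crossovers in the ct–cv interval produce the single-crossover classes cv + + and + m ct (77 + 72 = 149) plus the double crossovers (10).
RF(ct–cv) = (149 + 10) / 2532 = 159/2532 = 0.0628 → 6.3 map units.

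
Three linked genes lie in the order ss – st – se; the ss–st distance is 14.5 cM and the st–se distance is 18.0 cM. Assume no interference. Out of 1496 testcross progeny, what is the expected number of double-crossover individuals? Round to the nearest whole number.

39

Map distances give recombination frequencies of 0.145 and 0.180 for the two intervals.
With no interference, expected double-crossover frequency = 0.145 × 0.180 = 0.02610.
Expected number = 0.02610 × 1496 = 39.05 ≈ 39.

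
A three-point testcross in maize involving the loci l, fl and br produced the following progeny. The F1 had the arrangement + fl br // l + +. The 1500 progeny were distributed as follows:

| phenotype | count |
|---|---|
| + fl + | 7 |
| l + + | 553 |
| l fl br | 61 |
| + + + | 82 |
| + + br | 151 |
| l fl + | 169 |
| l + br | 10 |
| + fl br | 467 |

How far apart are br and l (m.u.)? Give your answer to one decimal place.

10.7 m.u.

The two rarest classes, + fl + and l + br, are the double crossovers. Comparing them with the parentals, only the br allele has switched, so br is the middle locus and the order is fl – br – l.
Crossovers in the br–l interval produce the single-crossover classes l fl br and + + + (61 + 82 = 143) plus the double crossovers (17).
RF(br–l) = (143 + 17) / 1500 = 160/1500 = 0.1067 → 10.7 m.u.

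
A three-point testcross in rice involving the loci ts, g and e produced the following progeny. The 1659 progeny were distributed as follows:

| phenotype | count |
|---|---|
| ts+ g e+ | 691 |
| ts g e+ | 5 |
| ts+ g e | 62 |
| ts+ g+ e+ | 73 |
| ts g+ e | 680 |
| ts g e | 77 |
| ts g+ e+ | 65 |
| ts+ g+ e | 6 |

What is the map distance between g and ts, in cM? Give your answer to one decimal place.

9.7 cM

The two most frequent reciprocal classes, ts+ g e+ and ts g+ e, are the parental types, so the F1 was ts+ g e+ / ts g+ e.
The two rarest classes, ts g e+ and ts+ g+ e, are the double crossovers. Comparing them with the parentals, only the ts allele has switched, so ts is the middle locus and the order is e – ts – g.
Crossovers in the ts–g interval produce the single-crossover classes ts+ g+ e+ and ts g e (73 + 77 = 150) plus the double crossovers (11).
RF(ts–g) = (150 + 11) / 1659 = 161/1659 = 0.0970 → 9.7 cM.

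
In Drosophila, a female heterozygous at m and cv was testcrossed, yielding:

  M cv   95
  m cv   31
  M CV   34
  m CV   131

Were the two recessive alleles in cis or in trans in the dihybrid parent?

The two most frequent classes are M cv (95) and m CV (131); these are the parental (non-recombinant) types.
So the F1 carried M cv on one chromosome and m CV on the other — the recessive alleles are on opposite chromosomes (trans / repulsion).

trans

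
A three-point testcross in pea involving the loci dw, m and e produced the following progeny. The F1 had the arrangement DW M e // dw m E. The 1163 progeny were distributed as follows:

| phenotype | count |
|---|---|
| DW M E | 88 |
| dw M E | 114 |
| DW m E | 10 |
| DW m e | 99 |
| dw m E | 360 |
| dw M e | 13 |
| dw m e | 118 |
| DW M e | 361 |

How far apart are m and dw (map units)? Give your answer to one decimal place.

The two rarest classes, dw M e and DW m E, are the double crossovers. Comparing them with the parentals, only the dw allele has switched, so dw is the middle locus and the order is e – dw – m.
Crossovers in the dw–m interval produce the single-crossover classes DW m e and dw M E (99 + 114 = 213) plus the double crossovers (23).
RF(dw–m) = (213 + 23) / 1163 = 236/1163 = 0.2029 → 20.3 map units.

20.3 map units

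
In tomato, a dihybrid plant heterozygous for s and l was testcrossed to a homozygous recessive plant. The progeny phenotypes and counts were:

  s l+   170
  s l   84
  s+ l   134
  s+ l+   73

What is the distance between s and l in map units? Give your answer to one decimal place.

34.1 map units

The two most frequent classes, s+ l (134) and s l+ (170), are the parental types, so the F1 was s+ l / s l+.
The recombinant classes are s+ l+ and s l: 73 + 84 = 157.
Recombination frequency = 157/461 = 0.3406 ≈ 34.1%, i.e. 34.1 map units.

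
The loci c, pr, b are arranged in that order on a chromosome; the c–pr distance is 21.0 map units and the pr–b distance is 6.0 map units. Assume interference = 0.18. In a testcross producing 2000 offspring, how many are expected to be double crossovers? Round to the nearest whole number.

Map distances give recombination frequencies of 0.210 and 0.060 for the two intervals.
With interference 0.18 (so coincidence = 0.82), expected double-crossover frequency = 0.210 × 0.060 × 0.82 = 0.01033.
Expected number = 0.01033 × 2000 = 20.66 ≈ 21.

21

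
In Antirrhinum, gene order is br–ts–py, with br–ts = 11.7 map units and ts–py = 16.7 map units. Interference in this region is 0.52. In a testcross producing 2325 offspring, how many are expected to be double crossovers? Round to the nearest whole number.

Map distances give recombination frequencies of 0.117 and 0.167 for the two intervals.
With interference 0.52 (so coincidence = 0.48), expected double-crossover frequency = 0.117 × 0.167 × 0.48 = 0.00938.
Expected number = 0.00938 × 2325 = 21.81 ≈ 22.

22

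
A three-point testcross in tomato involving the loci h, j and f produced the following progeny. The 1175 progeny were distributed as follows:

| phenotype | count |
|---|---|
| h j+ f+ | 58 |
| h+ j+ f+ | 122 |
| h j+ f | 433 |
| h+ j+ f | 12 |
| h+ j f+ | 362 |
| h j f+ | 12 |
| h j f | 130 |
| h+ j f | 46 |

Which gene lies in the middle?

The two most frequent reciprocal classes, h+ j f+ and h j+ f, are the parental types, so the F1 was h+ j f+ / h j+ f.
The two rarest classes, h j f+ and h+ j+ f, are the double crossovers. Comparing them with the parentals, only the h allele has switched, so h is the middle locus and the order is f – h – j.

h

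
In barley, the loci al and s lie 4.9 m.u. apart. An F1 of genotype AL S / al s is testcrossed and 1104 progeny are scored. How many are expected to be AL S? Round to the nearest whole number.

525

A map distance of 4.9 m.u. corresponds to a recombination frequency of 0.049.
The F1 is AL S / al s, so AL S is a parental gamete class with expected frequency (1 − r)/2 = 0.951/2 = 0.4755.
Expected number = 0.4755 × 1104 = 524.95 ≈ 525.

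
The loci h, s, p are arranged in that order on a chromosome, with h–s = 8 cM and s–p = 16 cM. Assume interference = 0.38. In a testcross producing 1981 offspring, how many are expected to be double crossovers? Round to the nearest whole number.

Map distances give recombination frequencies of 0.080 and 0.160 for the two intervals.
With interference 0.38 (so coincidence = 0.62), expected double-crossover frequency = 0.080 × 0.160 × 0.62 = 0.00794.
Expected number = 0.00794 × 1981 = 15.72 ≈ 16.

16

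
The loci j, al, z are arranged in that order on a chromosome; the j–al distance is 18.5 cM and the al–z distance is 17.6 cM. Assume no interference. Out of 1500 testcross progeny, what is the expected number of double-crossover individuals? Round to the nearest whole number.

Map distances give recombination frequencies of 0.185 and 0.176 for the two intervals.
With no interference, expected double-crossover frequency = 0.185 × 0.176 = 0.03256.
Expected number = 0.03256 × 1500 = 48.84 ≈ 49.

49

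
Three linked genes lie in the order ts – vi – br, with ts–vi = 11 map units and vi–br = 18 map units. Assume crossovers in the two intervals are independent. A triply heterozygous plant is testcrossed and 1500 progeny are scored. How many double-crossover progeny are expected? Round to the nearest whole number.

30

Map distances give recombination frequencies of 0.110 and 0.180 for the two intervals.
With no interference, expected double-crossover frequency = 0.110 × 0.180 = 0.01980.
Expected number = 0.01980 × 1500 = 29.70 ≈ 30.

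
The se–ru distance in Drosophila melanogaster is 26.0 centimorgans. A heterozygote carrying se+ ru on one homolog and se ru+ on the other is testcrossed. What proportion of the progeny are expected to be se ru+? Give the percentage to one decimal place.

A map distance of 26.0 centimorgans corresponds to a recombination frequency of 0.260.
The F1 is se+ ru / se ru+, so se ru+ is a parental gamete class with expected frequency (1 − r)/2 = 0.740/2 = 0.3700.
That is 0.3700 = 37.0% of the progeny.

37.0%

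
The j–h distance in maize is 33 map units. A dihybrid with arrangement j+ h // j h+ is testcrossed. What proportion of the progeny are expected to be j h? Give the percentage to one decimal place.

16.5%

A map distance of 33 map units corresponds to a recombination frequency of 0.330.
The F1 is j+ h / j h+, so j h is a recombinant gamete class with expected frequency r/2 = 0.330/2 = 0.1650.
That is 0.1650 = 16.5% of the progeny.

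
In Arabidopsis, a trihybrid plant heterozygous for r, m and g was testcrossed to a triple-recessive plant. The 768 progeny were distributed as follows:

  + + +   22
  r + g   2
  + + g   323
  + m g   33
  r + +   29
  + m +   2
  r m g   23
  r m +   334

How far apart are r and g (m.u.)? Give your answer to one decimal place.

6.4 m.u.

The two most frequent reciprocal classes, + + g and r m +, are the parental types, so the F1 was + + g / r m +.
The two rarest classes, r + g and + m +, are the double crossovers. Comparing them with the parentals, only the r allele has switched, so r is the middle locus and the order is m – r – g.
Crossovers in the r–g interval produce the single-crossover classes + + + and r m g (22 + 23 = 45) plus the double crossovers (4).
RF(r–g) = (45 + 4) / 768 = 49/768 = 0.0638 → 6.4 m.u.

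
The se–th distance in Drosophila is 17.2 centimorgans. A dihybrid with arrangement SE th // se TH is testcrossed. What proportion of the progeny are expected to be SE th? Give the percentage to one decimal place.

41.4%

A map distance of 17.2 centimorgans corresponds to a recombination frequency of 0.172.
The F1 is SE th / se TH, so SE th is a parental gamete class with expected frequency (1 − r)/2 = 0.828/2 = 0.4140.
That is 0.4140 = 41.4% of the progeny.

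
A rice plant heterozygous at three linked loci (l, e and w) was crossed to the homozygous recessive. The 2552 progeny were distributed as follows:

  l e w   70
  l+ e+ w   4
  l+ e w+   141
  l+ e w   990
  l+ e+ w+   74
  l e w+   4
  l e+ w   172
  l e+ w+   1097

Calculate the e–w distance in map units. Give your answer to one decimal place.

12.6 map units

The two most frequent reciprocal classes, l e+ w+ and l+ e w, are the parental types, so the F1 was l e+ w+ / l+ e w.
The two rarest classes, l e w+ and l+ e+ w, are the double crossovers. Comparing them with the parentals, only the e allele has switched, so e is the middle locus and the order is l – e – w.
Crossovers in the e–w interval produce the single-crossover classes l e+ w and l+ e w+ (172 + 141 = 313) plus the double crossovers (8).
RF(e–w) = (313 + 8) / 2552 = 321/2552 = 0.1258 → 12.6 map units.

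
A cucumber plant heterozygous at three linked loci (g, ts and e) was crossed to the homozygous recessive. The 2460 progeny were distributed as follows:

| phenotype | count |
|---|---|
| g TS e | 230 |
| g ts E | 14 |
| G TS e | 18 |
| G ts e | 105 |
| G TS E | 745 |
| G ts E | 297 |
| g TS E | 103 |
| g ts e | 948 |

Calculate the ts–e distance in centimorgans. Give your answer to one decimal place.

22.7 centimorgans

The two most frequent reciprocal classes, G TS E and g ts e, are the parental types, so the F1 was G TS E / g ts e.
The two rarest classes, G TS e and g ts E, are the double crossovers. Comparing them with the parentals, only the e allele has switched, so e is the middle locus and the order is ts – e – g.
Crossovers in the ts–e interval produce the single-crossover classes G ts E and g TS e (297 + 230 = 527) plus the double crossovers (32).
RF(ts–e) = (527 + 32) / 2460 = 559/2460 = 0.2272 → 22.7 centimorgans.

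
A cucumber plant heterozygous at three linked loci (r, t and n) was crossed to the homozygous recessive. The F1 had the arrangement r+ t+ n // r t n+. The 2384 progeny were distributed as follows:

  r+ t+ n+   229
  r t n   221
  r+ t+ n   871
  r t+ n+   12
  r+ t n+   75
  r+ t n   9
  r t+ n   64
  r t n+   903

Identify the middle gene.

The two rarest classes, r+ t n and r t+ n+, are the double crossovers. Comparing them with the parentals, only the t allele has switched, so t is the middle locus and the order is r – t – n.

t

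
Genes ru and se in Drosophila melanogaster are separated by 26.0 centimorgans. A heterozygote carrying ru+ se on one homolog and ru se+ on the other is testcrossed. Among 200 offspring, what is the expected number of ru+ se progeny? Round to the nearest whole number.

A map distance of 26.0 centimorgans corresponds to a recombination frequency of 0.260.
The F1 is ru+ se / ru se+, so ru+ se is a parental gamete class with expected frequency (1 − r)/2 = 0.740/2 = 0.3700.
Expected number = 0.3700 × 200 = 74.00 ≈ 74.

74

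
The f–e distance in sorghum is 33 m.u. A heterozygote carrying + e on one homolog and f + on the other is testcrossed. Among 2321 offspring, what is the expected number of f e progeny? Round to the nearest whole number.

A map distance of 33 m.u. corresponds to a recombination frequency of 0.330.
The F1 is + e / f +, so f e is a recombinant gamete class with expected frequency r/2 = 0.330/2 = 0.1650.
Expected number = 0.1650 × 2321 = 382.97 ≈ 383.

383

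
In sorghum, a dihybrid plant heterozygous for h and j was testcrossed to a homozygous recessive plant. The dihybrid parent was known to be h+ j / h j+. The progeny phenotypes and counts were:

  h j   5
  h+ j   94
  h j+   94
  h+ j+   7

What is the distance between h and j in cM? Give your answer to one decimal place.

6.0 cM

The recombinant classes are h+ j+ and h j: 7 + 5 = 12.
Recombination frequency = 12/200 = 0.0600 ≈ 6.0%, i.e. 6.0 cM.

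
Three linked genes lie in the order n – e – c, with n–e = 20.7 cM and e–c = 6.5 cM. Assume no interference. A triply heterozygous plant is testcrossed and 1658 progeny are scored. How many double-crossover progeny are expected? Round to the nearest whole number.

Map distances give recombination frequencies of 0.207 and 0.065 for the two intervals.
With no interference, expected double-crossover frequency = 0.207 × 0.065 = 0.01345.
Expected number = 0.01345 × 1658 = 22.31 ≈ 22.

22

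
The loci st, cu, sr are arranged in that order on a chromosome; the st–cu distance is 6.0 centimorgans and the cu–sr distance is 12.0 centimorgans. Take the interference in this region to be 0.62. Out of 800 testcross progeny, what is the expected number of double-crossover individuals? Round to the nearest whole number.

Map distances give recombination frequencies of 0.060 and 0.120 for the two intervals.
With interference 0.62 (so coincidence = 0.38), expected double-crossover frequency = 0.060 × 0.120 × 0.38 = 0.00274.
Expected number = 0.00274 × 800 = 2.19 ≈ 2.

2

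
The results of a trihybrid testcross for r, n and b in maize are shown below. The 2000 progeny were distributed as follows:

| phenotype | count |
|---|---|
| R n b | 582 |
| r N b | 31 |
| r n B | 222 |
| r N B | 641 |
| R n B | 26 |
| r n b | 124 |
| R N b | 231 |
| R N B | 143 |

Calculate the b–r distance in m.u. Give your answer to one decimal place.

16.2 m.u.

The two most frequent reciprocal classes, R n b and r N B, are the parental types, so the F1 was R n b / r N B.
The two rarest classes, R n B and r N b, are the double crossovers. Comparing them with the parentals, only the b allele has switched, so b is the middle locus and the order is r – b – n.
Crossovers in the r–b interval produce the single-crossover classes r n b and R N B (124 + 143 = 267) plus the double crossovers (57).
RF(r–b) = (267 + 57) / 2000 = 324/2000 = 0.1620 → 16.2 m.u.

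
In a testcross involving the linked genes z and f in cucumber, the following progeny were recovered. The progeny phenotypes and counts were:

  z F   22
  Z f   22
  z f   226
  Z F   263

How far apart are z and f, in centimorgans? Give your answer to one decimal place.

8.3 centimorgans

The two most frequent classes, Z F (263) and z f (226), are the parental types, so the F1 was Z F / z f.
The recombinant classes are Z f and z F: 22 + 22 = 44.
Recombination frequency = 44/533 = 0.0826 ≈ 8.3%, i.e. 8.3 centimorgans.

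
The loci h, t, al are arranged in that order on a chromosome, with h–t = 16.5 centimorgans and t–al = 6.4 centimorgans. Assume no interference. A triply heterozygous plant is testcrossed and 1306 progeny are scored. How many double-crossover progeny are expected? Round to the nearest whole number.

Map distances give recombination frequencies of 0.165 and 0.064 for the two intervals.
With no interference, expected double-crossover frequency = 0.165 × 0.064 = 0.01056.
Expected number = 0.01056 × 1306 = 13.79 ≈ 14.

14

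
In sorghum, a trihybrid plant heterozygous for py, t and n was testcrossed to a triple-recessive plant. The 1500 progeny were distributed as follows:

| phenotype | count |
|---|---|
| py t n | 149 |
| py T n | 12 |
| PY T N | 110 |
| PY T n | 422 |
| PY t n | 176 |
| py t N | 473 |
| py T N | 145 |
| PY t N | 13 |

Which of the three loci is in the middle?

The two most frequent reciprocal classes, py t N and PY T n, are the parental types, so the F1 was py t N / PY T n.
The two rarest classes, PY t N and py T n, are the double crossovers. Comparing them with the parentals, only the py allele has switched, so py is the middle locus and the order is t – py – n.

py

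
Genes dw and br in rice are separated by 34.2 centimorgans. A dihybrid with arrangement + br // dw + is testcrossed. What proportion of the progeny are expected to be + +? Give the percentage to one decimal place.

17.1%

A map distance of 34.2 centimorgans corresponds to a recombination frequency of 0.342.
The F1 is + br / dw +, so + + is a recombinant gamete class with expected frequency r/2 = 0.342/2 = 0.1710.
That is 0.1710 = 17.1% of the progeny.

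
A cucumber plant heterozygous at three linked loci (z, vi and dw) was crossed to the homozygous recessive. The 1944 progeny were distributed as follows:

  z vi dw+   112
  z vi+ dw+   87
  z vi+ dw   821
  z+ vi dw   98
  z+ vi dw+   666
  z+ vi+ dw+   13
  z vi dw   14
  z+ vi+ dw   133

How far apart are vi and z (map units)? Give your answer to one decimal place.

The two most frequent reciprocal classes, z vi+ dw and z+ vi dw+, are the parental types, so the F1 was z vi+ dw / z+ vi dw+.
The two rarest classes, z vi dw and z+ vi+ dw+, are the double crossovers. Comparing them with the parentals, only the vi allele has switched, so vi is the middle locus and the order is z – vi – dw.
Crossovers in the z–vi interval produce the single-crossover classes z+ vi+ dw and z vi dw+ (133 + 112 = 245) plus the double crossovers (27).
RF(z–vi) = (245 + 27) / 1944 = 272/1944 = 0.1399 → 14.0 map units.

14.0 map units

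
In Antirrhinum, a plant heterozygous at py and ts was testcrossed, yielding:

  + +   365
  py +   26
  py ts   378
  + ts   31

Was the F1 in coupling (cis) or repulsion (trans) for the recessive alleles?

The two most frequent classes are + + (365) and py ts (378); these are the parental (non-recombinant) types.
So the F1 carried + + on one chromosome and py ts on the other — the recessive alleles are on the same chromosome (cis / coupling).

cis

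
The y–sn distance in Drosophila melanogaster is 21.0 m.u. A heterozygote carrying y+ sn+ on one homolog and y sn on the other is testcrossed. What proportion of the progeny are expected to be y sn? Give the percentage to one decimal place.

39.5%

A map distance of 21.0 m.u. corresponds to a recombination frequency of 0.210.
The F1 is y+ sn+ / y sn, so y sn is a parental gamete class with expected frequency (1 − r)/2 = 0.790/2 = 0.3950.
That is 0.3950 = 39.5% of the progeny.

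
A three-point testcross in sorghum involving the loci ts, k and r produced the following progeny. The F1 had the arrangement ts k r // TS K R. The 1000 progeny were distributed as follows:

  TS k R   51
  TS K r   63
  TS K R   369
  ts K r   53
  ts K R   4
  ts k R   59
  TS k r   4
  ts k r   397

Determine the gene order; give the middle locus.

ts

The two rarest classes, TS k r and ts K R, are the double crossovers. Comparing them with the parentals, only the ts allele has switched, so ts is the middle locus and the order is r – ts – k.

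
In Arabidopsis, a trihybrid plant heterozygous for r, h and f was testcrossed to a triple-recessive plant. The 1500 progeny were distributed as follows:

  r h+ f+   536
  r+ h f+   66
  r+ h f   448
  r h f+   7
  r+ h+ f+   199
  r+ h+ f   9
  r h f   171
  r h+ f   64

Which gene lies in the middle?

h

The two most frequent reciprocal classes, r h+ f+ and r+ h f, are the parental types, so the F1 was r h+ f+ / r+ h f.
The two rarest classes, r h f+ and r+ h+ f, are the double crossovers. Comparing them with the parentals, only the h allele has switched, so h is the middle locus and the order is f – h – r.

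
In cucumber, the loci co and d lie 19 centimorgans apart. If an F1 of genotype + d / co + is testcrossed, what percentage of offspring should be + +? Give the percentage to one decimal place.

A map distance of 19 centimorgans corresponds to a recombination frequency of 0.190.
The F1 is + d / co +, so + + is a recombinant gamete class with expected frequency r/2 = 0.190/2 = 0.0950.
That is 0.0950 = 9.5% of the progeny.

9.5%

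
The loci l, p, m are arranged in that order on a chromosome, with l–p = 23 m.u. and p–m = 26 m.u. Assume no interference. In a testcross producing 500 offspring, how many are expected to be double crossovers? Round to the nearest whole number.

Map distances give recombination frequencies of 0.230 and 0.260 for the two intervals.
With no interference, expected double-crossover frequency = 0.230 × 0.260 = 0.05980.
Expected number = 0.05980 × 500 = 29.90 ≈ 30.

30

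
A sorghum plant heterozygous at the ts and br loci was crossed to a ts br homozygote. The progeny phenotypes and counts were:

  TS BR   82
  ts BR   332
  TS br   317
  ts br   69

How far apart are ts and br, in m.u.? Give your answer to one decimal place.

18.9 m.u.

The two most frequent classes, TS br (317) and ts BR (332), are the parental types, so the F1 was TS br / ts BR.
The recombinant classes are TS BR and ts br: 82 + 69 = 151.
Recombination frequency = 151/800 = 0.1888 ≈ 18.9%, i.e. 18.9 m.u.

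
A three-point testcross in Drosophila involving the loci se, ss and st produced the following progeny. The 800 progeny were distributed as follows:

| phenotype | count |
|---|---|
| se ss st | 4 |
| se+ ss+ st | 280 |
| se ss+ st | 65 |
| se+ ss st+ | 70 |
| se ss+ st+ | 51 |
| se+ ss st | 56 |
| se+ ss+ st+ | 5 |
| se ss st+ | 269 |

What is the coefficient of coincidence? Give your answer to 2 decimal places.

The two most frequent reciprocal classes, se ss st+ and se+ ss+ st, are the parental types, so the F1 was se ss st+ / se+ ss+ st.
The two rarest classes, se ss st and se+ ss+ st+, are the double crossovers. Comparing them with the parentals, only the st allele has switched, so st is the middle locus and the order is ss – st – se.
ss–st: (107 + 9)/800 = 0.1450; st–se: (135 + 9)/800 = 0.1800.
Expected DCO frequency = 0.1450 × 0.1800 ≈ 0.02610; observed = 9/800 ≈ 0.01125.
Coefficient of coincidence = 0.01125/0.02610 ≈ 0.43.

0.43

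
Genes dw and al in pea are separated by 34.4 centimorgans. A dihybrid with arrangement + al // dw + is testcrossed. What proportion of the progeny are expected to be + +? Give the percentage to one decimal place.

17.2%

A map distance of 34.4 centimorgans corresponds to a recombination frequency of 0.344.
The F1 is + al / dw +, so + + is a recombinant gamete class with expected frequency r/2 = 0.344/2 = 0.1720.
That is 0.1720 = 17.2% of the progeny.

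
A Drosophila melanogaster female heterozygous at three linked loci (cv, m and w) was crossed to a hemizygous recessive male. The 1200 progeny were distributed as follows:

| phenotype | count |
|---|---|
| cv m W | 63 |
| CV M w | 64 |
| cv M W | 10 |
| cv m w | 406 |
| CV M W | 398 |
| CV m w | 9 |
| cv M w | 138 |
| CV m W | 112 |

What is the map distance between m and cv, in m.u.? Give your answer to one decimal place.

22.4 m.u.

The two most frequent reciprocal classes, CV M W and cv m w, are the parental types, so the F1 was CV M W / cv m w.
The two rarest classes, cv M W and CV m w, are the double crossovers. Comparing them with the parentals, only the cv allele has switched, so cv is the middle locus and the order is w – cv – m.
Crossovers in the cv–m interval produce the single-crossover classes CV m W and cv M w (112 + 138 = 250) plus the double crossovers (19).
RF(cv–m) = (250 + 19) / 1200 = 269/1200 = 0.2242 → 22.4 m.u.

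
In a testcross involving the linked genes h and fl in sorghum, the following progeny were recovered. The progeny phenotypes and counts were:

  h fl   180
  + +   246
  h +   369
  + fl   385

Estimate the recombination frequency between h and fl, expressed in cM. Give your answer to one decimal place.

The two most frequent classes, + fl (385) and h + (369), are the parental types, so the F1 was + fl / h +.
The recombinant classes are + + and h fl: 246 + 180 = 426.
Recombination frequency = 426/1180 = 0.3610 ≈ 36.1%, i.e. 36.1 cM.

36.1 cM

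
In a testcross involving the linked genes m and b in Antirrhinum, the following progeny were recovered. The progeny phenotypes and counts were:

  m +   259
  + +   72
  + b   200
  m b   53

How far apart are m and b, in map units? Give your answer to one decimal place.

21.4 map units

The two most frequent classes, + b (200) and m + (259), are the parental types, so the F1 was + b / m +.
The recombinant classes are + + and m b: 72 + 53 = 125.
Recombination frequency = 125/584 = 0.2140 ≈ 21.4%, i.e. 21.4 map units.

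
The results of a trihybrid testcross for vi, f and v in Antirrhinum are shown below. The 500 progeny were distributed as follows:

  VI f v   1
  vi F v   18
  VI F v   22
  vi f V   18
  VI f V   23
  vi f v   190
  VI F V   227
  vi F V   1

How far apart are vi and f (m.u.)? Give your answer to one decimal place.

8.6 m.u.

The two most frequent reciprocal classes, VI F V and vi f v, are the parental types, so the F1 was VI F V / vi f v.
The two rarest classes, vi F V and VI f v, are the double crossovers. Comparing them with the parentals, only the vi allele has switched, so vi is the middle locus and the order is f – vi – v.
Crossovers in the f–vi interval produce the single-crossover classes VI f V and vi F v (23 + 18 = 41) plus the double crossovers (2).
RF(f–vi) = (41 + 2) / 500 = 43/500 = 0.0860 → 8.6 m.u.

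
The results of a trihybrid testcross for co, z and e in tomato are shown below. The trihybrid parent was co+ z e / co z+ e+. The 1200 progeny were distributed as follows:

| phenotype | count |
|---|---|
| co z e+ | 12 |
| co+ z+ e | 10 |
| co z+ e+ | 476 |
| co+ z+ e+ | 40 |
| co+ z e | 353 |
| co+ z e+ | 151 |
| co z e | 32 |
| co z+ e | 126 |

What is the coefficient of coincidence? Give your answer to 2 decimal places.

0.94

The two rarest classes, co+ z+ e and co z e+, are the double crossovers. Comparing them with the parentals, only the z allele has switched, so z is the middle locus and the order is e – z – co.
e–z: (277 + 22)/1200 = 0.2492; z–co: (72 + 22)/1200 = 0.0783.
Expected DCO frequency = 0.2492 × 0.0783 ≈ 0.01951; observed = 22/1200 ≈ 0.01833.
Coefficient of coincidence = 0.01833/0.01951 ≈ 0.94.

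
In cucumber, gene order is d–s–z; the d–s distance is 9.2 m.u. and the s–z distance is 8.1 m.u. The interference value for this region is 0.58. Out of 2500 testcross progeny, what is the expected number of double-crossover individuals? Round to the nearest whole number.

Map distances give recombination frequencies of 0.092 and 0.081 for the two intervals.
With interference 0.58 (so coincidence = 0.42), expected double-crossover frequency = 0.092 × 0.081 × 0.42 = 0.00313.
Expected number = 0.00313 × 2500 = 7.82 ≈ 8.

8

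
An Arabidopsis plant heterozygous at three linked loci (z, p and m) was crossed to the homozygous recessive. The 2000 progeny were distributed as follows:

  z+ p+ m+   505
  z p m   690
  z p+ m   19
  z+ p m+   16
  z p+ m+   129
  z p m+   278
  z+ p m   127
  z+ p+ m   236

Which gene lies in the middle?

p

The two most frequent reciprocal classes, z p m and z+ p+ m+, are the parental types, so the F1 was z p m / z+ p+ m+.
The two rarest classes, z p+ m and z+ p m+, are the double crossovers. Comparing them with the parentals, only the p allele has switched, so p is the middle locus and the order is z – p – m.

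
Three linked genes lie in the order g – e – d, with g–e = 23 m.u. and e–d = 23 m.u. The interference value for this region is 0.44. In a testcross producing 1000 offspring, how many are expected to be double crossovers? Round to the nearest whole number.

30

Map distances give recombination frequencies of 0.230 and 0.230 for the two intervals.
With interference 0.44 (so coincidence = 0.56), expected double-crossover frequency = 0.230 × 0.230 × 0.56 = 0.02962.
Expected number = 0.02962 × 1000 = 29.62 ≈ 30.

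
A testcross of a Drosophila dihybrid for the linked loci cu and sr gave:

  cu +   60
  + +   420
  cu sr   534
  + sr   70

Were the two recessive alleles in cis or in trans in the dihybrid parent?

The two most frequent classes are + + (420) and cu sr (534); these are the parental (non-recombinant) types.
So the F1 carried + + on one chromosome and cu sr on the other — the recessive alleles are on the same chromosome (cis / coupling).

cis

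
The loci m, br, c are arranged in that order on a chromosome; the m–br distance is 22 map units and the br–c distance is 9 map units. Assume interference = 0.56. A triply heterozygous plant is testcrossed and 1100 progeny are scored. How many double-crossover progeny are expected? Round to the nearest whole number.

10

Map distances give recombination frequencies of 0.220 and 0.090 for the two intervals.
With interference 0.56 (so coincidence = 0.44), expected double-crossover frequency = 0.220 × 0.090 × 0.44 = 0.00871.
Expected number = 0.00871 × 1100 = 9.58 ≈ 10.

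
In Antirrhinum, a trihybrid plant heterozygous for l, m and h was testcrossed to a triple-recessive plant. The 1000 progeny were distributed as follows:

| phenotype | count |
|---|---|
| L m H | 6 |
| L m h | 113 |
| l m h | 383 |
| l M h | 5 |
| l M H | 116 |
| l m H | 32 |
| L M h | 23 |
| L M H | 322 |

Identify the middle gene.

The two most frequent reciprocal classes, L M H and l m h, are the parental types, so the F1 was L M H / l m h.
The two rarest classes, L m H and l M h, are the double crossovers. Comparing them with the parentals, only the m allele has switched, so m is the middle locus and the order is h – m – l.

m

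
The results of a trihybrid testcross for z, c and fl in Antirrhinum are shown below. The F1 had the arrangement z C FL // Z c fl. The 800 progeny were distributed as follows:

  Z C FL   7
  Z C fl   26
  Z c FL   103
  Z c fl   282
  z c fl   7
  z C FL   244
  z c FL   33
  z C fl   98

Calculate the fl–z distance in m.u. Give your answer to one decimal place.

26.9 m.u.

The two rarest classes, Z C FL and z c fl, are the double crossovers. Comparing them with the parentals, only the z allele has switched, so z is the middle locus and the order is fl – z – c.
Crossovers in the fl–z interval produce the single-crossover classes z C fl and Z c FL (98 + 103 = 201) plus the double crossovers (14).
RF(fl–z) = (201 + 14) / 800 = 215/800 = 0.2687 → 26.9 m.u.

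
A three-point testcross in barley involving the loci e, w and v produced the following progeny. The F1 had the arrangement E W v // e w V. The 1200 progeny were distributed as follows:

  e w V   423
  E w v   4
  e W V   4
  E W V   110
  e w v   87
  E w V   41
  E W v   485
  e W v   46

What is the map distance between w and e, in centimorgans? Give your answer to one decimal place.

7.9 centimorgans

The two rarest classes, E w v and e W V, are the double crossovers. Comparing them with the parentals, only the w allele has switched, so w is the middle locus and the order is v – w – e.
Crossovers in the w–e interval produce the single-crossover classes e W v and E w V (46 + 41 = 87) plus the double crossovers (8).
RF(w–e) = (87 + 8) / 1200 = 95/1200 = 0.0792 → 7.9 centimorgans.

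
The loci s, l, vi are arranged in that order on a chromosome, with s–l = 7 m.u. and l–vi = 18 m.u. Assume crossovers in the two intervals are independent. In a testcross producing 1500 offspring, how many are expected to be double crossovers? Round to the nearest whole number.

19

Map distances give recombination frequencies of 0.070 and 0.180 for the two intervals.
With no interference, expected double-crossover frequency = 0.070 × 0.180 = 0.01260.
Expected number = 0.01260 × 1500 = 18.90 ≈ 19.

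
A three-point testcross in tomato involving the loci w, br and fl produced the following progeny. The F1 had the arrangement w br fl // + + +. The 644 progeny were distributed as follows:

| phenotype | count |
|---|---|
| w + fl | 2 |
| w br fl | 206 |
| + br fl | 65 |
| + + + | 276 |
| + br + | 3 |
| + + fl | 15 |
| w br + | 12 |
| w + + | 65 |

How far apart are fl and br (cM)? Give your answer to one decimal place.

The two rarest classes, w + fl and + br +, are the double crossovers. Comparing them with the parentals, only the br allele has switched, so br is the middle locus and the order is fl – br – w.
Crossovers in the fl–br interval produce the single-crossover classes w br + and + + fl (12 + 15 = 27) plus the double crossovers (5).
RF(fl–br) = (27 + 5) / 644 = 32/644 = 0.0497 → 5.0 cM.

5.0 cM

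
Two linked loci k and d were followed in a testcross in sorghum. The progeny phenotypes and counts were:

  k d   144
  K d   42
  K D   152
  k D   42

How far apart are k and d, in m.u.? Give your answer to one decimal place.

22.1 m.u.

The two most frequent classes, K D (152) and k d (144), are the parental types, so the F1 was K D / k d.
The recombinant classes are K d and k D: 42 + 42 = 84.
Recombination frequency = 84/380 = 0.2211 ≈ 22.1%, i.e. 22.1 m.u.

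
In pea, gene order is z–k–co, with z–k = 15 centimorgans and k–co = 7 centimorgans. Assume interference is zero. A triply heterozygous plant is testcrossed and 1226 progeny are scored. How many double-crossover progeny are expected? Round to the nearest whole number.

Map distances give recombination frequencies of 0.150 and 0.070 for the two intervals.
With no interference, expected double-crossover frequency = 0.150 × 0.070 = 0.01050.
Expected number = 0.01050 × 1226 = 12.87 ≈ 13.

13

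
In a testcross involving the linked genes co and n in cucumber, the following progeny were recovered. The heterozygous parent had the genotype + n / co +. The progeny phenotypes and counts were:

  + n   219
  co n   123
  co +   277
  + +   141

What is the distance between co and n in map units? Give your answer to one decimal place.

34.7 map units

The recombinant classes are + + and co n: 141 + 123 = 264.
Recombination frequency = 264/760 = 0.3474 ≈ 34.7%, i.e. 34.7 map units.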